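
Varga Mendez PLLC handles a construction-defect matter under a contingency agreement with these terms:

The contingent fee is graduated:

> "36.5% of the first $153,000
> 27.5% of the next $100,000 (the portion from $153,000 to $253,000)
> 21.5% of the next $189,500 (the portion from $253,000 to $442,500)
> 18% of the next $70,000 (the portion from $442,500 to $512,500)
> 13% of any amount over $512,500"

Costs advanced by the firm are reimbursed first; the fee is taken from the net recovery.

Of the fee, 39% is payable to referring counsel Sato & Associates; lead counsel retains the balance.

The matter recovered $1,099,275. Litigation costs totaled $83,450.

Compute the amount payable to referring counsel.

Fee base (net of costs): $1,099,275 − $83,450 = $1,015,825
First $153,000 at 36.5% = $55,845.00
Next $100,000 at 27.5% = $27,500.00
Next $189,500 at 21.5% = $40,742.50
Next $70,000 at 18% = $12,600.00
Remaining $503,325 at 13% = $65,432.25
Fee: $55,845.00 + $27,500.00 + $40,742.50 + $12,600.00 + $65,432.25 = $202,119.75
Referral share: 39% of $202,119.75 = $78,826.70; lead counsel retains $202,119.75 − $78,826.70 = $123,293.05.

$78,826.70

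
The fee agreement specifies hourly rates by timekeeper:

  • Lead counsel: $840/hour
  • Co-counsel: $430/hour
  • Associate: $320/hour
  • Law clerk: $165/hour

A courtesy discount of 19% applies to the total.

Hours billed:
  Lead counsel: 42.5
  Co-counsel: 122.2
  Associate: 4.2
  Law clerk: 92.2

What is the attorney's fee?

$84,890.43

Lead counsel: 42.5 × $840 = $35,700.00
Co-counsel: 122.2 × $430 = $52,546.00
Associate: 4.2 × $320 = $1,344.00
Law clerk: 92.2 × $165 = $15,213.00
Subtotal: $104,803.00
Less 19% discount: −$19,912.57
Total: $104,803.00 − $19,912.57 = $84,890.43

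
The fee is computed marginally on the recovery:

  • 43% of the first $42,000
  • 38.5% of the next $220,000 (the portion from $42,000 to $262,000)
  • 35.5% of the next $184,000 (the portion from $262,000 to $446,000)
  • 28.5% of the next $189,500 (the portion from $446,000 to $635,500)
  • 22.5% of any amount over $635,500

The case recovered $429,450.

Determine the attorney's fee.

$162,204.75

First $42,000 at 43% = $18,060.00
Next $220,000 at 38.5% = $84,700.00
Remaining $167,450 at 35.5% = $59,444.75
Fee: $18,060.00 + $84,700.00 + $59,444.75 = $162,204.75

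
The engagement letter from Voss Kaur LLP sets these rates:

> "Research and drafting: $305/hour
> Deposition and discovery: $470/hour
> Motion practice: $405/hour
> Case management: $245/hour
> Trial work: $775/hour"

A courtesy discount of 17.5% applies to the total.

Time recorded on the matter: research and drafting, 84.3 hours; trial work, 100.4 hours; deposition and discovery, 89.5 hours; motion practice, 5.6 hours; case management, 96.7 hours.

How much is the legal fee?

Research and drafting: 84.3 × $305 = $25,711.50
Deposition and discovery: 89.5 × $470 = $42,065.00
Motion practice: 5.6 × $405 = $2,268.00
Case management: 96.7 × $245 = $23,691.50
Trial work: 100.4 × $775 = $77,810.00
Subtotal: $171,546.00
Less 17.5% discount: −$30,020.55
Total: $171,546.00 − $30,020.55 = $141,525.45

$141,525.45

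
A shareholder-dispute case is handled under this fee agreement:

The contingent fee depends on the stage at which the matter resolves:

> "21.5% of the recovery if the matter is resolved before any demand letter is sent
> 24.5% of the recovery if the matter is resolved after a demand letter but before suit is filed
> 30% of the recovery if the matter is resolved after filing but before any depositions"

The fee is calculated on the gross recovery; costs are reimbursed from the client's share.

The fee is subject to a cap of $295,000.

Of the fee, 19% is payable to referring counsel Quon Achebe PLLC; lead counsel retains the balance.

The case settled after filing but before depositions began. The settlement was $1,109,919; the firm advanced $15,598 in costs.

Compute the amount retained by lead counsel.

Fee base is the gross recovery, $1,109,919; costs are reimbursed separately.
The matter settled after filing but before depositions began, so the 30% rate applies.
$1,109,919 × 30% = $332,975.70
$332,975.70 exceeds the $295,000 cap, so the fee is capped at $295,000.00.
Referral share: 19% of $295,000.00 = $56,050.00; lead counsel retains $295,000.00 − $56,050.00 = $238,950.00.

$238,950.00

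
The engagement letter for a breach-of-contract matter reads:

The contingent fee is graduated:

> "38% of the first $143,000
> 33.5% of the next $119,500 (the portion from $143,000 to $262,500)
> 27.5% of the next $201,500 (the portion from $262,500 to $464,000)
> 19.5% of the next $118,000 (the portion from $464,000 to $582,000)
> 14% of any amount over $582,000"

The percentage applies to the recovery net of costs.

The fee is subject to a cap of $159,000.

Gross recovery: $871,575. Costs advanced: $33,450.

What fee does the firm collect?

$159,000.00

Fee base (net of costs): $871,575 − $33,450 = $838,125
First $143,000 at 38% = $54,340.00
Next $119,500 at 33.5% = $40,032.50
Next $201,500 at 27.5% = $55,412.50
Next $118,000 at 19.5% = $23,010.00
Remaining $256,125 at 14% = $35,857.50
Fee: $54,340.00 + $40,032.50 + $55,412.50 + $23,010.00 + $35,857.50 = $208,652.50
$208,652.50 exceeds the $159,000 cap, so the fee is capped at $159,000.00.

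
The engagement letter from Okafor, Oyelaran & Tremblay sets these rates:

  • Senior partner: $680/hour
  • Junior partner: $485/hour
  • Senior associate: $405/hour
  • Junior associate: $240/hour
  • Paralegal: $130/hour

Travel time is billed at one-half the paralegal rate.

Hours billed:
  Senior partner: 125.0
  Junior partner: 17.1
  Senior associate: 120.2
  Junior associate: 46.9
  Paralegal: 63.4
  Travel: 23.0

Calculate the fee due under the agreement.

Senior partner: 125.0 × $680 = $85,000.00
Junior partner: 17.1 × $485 = $8,293.50
Senior associate: 120.2 × $405 = $48,681.00
Junior associate: 46.9 × $240 = $11,256.00
Paralegal: 63.4 × $130 = $8,242.00
Subtotal: $85,000.00 + $8,293.50 + $48,681.00 + $11,256.00 + $8,242.00 = $161,472.50
Travel: 23.0 × ($130 ÷ 2) = 23.0 × $65.00 = $1,495.00
Total: $161,472.50 + $1,495.00 = $162,967.50

$162,967.50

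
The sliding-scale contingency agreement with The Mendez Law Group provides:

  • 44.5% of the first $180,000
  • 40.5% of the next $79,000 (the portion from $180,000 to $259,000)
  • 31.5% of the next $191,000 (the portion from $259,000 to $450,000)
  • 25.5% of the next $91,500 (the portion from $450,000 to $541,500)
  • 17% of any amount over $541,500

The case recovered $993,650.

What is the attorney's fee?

First $180,000 at 44.5% = $80,100.00
Next $79,000 at 40.5% = $31,995.00
Next $191,000 at 31.5% = $60,165.00
Next $91,500 at 25.5% = $23,332.50
Remaining $452,150 at 17% = $76,865.50
Fee: $80,100.00 + $31,995.00 + $60,165.00 + $23,332.50 + $76,865.50 = $272,458.00

$272,458.00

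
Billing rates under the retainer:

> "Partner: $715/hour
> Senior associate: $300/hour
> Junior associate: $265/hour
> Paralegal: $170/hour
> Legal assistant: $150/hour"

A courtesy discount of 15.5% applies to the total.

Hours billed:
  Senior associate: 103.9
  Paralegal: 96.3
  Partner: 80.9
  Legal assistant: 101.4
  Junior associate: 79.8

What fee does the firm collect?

$119,771.57

Partner: 80.9 × $715 = $57,843.50
Senior associate: 103.9 × $300 = $31,170.00
Junior associate: 79.8 × $265 = $21,147.00
Paralegal: 96.3 × $170 = $16,371.00
Legal assistant: 101.4 × $150 = $15,210.00
Subtotal: $141,741.50
Less 15.5% discount: −$21,969.93
Total: $141,741.50 − $21,969.93 = $119,771.57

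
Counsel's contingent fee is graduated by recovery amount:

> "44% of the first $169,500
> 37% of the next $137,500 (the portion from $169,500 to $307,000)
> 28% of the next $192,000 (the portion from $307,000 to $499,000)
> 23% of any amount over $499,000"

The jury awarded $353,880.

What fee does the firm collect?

$138,581.40

First $169,500 at 44% = $74,580.00
Next $137,500 at 37% = $50,875.00
Remaining $46,880 at 28% = $13,126.40
Fee: $74,580.00 + $50,875.00 + $13,126.40 = $138,581.40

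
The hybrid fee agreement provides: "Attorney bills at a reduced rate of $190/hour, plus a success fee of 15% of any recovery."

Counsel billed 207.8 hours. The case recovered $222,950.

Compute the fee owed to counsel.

Hourly: 207.8 × $190 = $39,482.00
Success fee: 15% of $222,950 = $33,442.50
Total: $39,482.00 + $33,442.50 = $72,924.50

$72,924.50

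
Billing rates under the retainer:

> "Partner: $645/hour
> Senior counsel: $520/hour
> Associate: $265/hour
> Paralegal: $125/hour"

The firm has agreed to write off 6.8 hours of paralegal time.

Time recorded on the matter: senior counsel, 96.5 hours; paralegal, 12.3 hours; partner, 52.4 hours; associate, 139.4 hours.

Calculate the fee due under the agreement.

$121,606.50

Partner: 52.4 × $645 = $33,798.00
Senior counsel: 96.5 × $520 = $50,180.00
Associate: 139.4 × $265 = $36,941.00
Paralegal: 12.3 × $125 = $1,537.50
Subtotal: $122,456.50
Write-off: 6.8 × $125 = $850.00
Total: $122,456.50 − $850.00 = $121,606.50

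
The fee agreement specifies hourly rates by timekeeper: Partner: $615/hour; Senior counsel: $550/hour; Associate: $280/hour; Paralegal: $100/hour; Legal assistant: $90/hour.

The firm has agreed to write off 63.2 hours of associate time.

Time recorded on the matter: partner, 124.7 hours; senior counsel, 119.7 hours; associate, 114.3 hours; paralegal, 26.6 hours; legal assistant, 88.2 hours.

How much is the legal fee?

Partner: 124.7 × $615 = $76,690.50
Senior counsel: 119.7 × $550 = $65,835.00
Associate: 114.3 × $280 = $32,004.00
Paralegal: 26.6 × $100 = $2,660.00
Legal assistant: 88.2 × $90 = $7,938.00
Subtotal: $185,127.50
Write-off: 63.2 × $280 = $17,696.00
Total: $185,127.50 − $17,696.00 = $167,431.50

$167,431.50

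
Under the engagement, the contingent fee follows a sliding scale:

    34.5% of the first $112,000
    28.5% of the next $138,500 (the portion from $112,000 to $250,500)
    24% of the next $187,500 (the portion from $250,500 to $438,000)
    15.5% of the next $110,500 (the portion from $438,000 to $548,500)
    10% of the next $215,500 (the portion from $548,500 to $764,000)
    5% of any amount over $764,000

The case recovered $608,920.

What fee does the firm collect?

First $112,000 at 34.5% = $38,640.00
Next $138,500 at 28.5% = $39,472.50
Next $187,500 at 24% = $45,000.00
Next $110,500 at 15.5% = $17,127.50
Remaining $60,420 at 10% = $6,042.00
Fee: $38,640.00 + $39,472.50 + $45,000.00 + $17,127.50 + $6,042.00 = $146,282.00

$146,282.00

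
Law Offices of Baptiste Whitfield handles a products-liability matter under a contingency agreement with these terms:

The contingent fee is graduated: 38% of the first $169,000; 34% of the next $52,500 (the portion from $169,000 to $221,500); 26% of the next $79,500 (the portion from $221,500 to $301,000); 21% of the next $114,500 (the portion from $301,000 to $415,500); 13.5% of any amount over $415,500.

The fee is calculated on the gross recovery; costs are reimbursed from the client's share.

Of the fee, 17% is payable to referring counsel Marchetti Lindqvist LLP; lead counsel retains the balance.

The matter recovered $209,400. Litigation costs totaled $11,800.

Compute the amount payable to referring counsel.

Fee base is the gross recovery, $209,400; costs are reimbursed separately.
First $169,000 at 38% = $64,220.00
Remaining $40,400 at 34% = $13,736.00
Fee: $64,220.00 + $13,736.00 = $77,956.00
Referral share: 17% of $77,956.00 = $13,252.52; lead counsel retains $77,956.00 − $13,252.52 = $64,703.48.

$13,252.52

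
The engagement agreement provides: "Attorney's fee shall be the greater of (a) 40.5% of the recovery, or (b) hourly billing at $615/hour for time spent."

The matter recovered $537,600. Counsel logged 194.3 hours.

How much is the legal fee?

(a) 40.5% of $537,600 = $217,728.00
(b) 194.3 × $615 = $119,494.50
The greater is (a): $217,728.00.

$217,728.00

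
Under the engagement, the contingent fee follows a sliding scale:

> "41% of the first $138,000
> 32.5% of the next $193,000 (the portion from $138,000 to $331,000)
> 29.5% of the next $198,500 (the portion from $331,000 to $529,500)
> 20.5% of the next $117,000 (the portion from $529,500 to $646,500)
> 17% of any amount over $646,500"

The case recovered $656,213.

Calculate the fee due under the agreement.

$203,498.71

First $138,000 at 41% = $56,580.00
Next $193,000 at 32.5% = $62,725.00
Next $198,500 at 29.5% = $58,557.50
Next $117,000 at 20.5% = $23,985.00
Remaining $9,713 at 17% = $1,651.21
Fee: $56,580.00 + $62,725.00 + $58,557.50 + $23,985.00 + $1,651.21 = $203,498.71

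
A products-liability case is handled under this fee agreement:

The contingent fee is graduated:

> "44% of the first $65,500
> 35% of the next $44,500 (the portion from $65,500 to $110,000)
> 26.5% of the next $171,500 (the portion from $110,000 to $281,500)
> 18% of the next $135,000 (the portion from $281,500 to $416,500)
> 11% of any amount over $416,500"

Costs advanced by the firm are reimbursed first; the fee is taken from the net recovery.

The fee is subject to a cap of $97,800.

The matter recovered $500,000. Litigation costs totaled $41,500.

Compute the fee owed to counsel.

Fee base (net of costs): $500,000 − $41,500 = $458,500
First $65,500 at 44% = $28,820.00
Next $44,500 at 35% = $15,575.00
Next $171,500 at 26.5% = $45,447.50
Next $135,000 at 18% = $24,300.00
Remaining $42,000 at 11% = $4,620.00
Fee: $28,820.00 + $15,575.00 + $45,447.50 + $24,300.00 + $4,620.00 = $118,762.50
$118,762.50 exceeds the $97,800 cap, so the fee is capped at $97,800.00.

$97,800.00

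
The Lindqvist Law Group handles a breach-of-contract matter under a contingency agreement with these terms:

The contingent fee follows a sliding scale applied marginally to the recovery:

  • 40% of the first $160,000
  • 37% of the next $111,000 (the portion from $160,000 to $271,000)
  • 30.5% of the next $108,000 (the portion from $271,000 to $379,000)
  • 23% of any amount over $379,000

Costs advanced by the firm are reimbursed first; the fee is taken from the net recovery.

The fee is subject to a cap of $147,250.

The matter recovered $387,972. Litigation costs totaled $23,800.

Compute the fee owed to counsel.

Fee base (net of costs): $387,972 − $23,800 = $364,172
First $160,000 at 40% = $64,000.00
Next $111,000 at 37% = $41,070.00
Remaining $93,172 at 30.5% = $28,417.46
Fee: $64,000.00 + $41,070.00 + $28,417.46 = $133,487.46
$133,487.46 is under the $147,250 cap.

$133,487.46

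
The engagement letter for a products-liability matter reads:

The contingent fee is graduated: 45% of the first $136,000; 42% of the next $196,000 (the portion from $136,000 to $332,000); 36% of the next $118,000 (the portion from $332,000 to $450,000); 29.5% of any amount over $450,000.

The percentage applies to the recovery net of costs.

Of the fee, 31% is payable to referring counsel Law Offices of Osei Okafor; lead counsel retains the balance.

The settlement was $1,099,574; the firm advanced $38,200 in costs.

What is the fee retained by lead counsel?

$252,785.18

Fee base (net of costs): $1,099,574 − $38,200 = $1,061,374
First $136,000 at 45% = $61,200.00
Next $196,000 at 42% = $82,320.00
Next $118,000 at 36% = $42,480.00
Remaining $611,374 at 29.5% = $180,355.33
Fee: $61,200.00 + $82,320.00 + $42,480.00 + $180,355.33 = $366,355.33
Referral share: 31% of $366,355.33 = $113,570.15; lead counsel retains $366,355.33 − $113,570.15 = $252,785.18.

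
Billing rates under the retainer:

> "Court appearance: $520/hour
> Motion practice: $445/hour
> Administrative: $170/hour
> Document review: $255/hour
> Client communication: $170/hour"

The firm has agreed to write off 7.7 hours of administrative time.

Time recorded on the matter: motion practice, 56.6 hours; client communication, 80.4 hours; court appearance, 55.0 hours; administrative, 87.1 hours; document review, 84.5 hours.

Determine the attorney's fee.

$102,500.50

Court appearance: 55.0 × $520 = $28,600.00
Motion practice: 56.6 × $445 = $25,187.00
Administrative: 87.1 × $170 = $14,807.00
Document review: 84.5 × $255 = $21,547.50
Client communication: 80.4 × $170 = $13,668.00
Subtotal: $103,809.50
Write-off: 7.7 × $170 = $1,309.00
Total: $103,809.50 − $1,309.00 = $102,500.50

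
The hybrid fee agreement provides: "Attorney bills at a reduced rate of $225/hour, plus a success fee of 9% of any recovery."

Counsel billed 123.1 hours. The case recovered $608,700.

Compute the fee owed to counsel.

Hourly: 123.1 × $225 = $27,697.50
Success fee: 9% of $608,700 = $54,783.00
Total: $27,697.50 + $54,783.00 = $82,480.50

$82,480.50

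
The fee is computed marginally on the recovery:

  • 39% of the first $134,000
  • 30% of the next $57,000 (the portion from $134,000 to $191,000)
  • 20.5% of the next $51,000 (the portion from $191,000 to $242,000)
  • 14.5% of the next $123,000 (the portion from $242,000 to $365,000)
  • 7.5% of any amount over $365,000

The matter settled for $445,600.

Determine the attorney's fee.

$103,695.00

First $134,000 at 39% = $52,260.00
Next $57,000 at 30% = $17,100.00
Next $51,000 at 20.5% = $10,455.00
Next $123,000 at 14.5% = $17,835.00
Remaining $80,600 at 7.5% = $6,045.00
Fee: $52,260.00 + $17,100.00 + $10,455.00 + $17,835.00 + $6,045.00 = $103,695.00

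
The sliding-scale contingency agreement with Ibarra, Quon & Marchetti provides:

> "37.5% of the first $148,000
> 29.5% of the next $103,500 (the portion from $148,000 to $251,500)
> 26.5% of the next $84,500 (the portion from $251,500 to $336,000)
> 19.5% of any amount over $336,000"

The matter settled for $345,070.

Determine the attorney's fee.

$110,193.65

First $148,000 at 37.5% = $55,500.00
Next $103,500 at 29.5% = $30,532.50
Next $84,500 at 26.5% = $22,392.50
Remaining $9,070 at 19.5% = $1,768.65
Fee: $55,500.00 + $30,532.50 + $22,392.50 + $1,768.65 = $110,193.65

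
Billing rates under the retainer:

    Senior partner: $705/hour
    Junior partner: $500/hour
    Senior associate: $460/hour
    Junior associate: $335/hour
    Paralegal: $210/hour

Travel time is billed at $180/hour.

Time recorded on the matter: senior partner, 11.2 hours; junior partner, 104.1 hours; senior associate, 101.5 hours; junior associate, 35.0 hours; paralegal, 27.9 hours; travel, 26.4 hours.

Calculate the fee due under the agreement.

Senior partner: 11.2 × $705 = $7,896.00
Junior partner: 104.1 × $500 = $52,050.00
Senior associate: 101.5 × $460 = $46,690.00
Junior associate: 35.0 × $335 = $11,725.00
Paralegal: 27.9 × $210 = $5,859.00
Subtotal: $7,896.00 + $52,050.00 + $46,690.00 + $11,725.00 + $5,859.00 = $124,220.00
Travel: 26.4 × $180 = $4,752.00
Total: $124,220.00 + $4,752.00 = $128,972.00

$128,972.00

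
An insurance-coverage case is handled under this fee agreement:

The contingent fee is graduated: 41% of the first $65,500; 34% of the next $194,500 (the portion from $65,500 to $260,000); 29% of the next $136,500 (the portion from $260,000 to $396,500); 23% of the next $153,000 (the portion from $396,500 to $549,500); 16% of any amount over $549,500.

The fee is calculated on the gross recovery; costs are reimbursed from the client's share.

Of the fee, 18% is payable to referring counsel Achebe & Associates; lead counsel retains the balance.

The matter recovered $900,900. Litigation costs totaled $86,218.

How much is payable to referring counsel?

$40,317.12

Fee base is the gross recovery, $900,900; costs are reimbursed separately.
First $65,500 at 41% = $26,855.00
Next $194,500 at 34% = $66,130.00
Next $136,500 at 29% = $39,585.00
Next $153,000 at 23% = $35,190.00
Remaining $351,400 at 16% = $56,224.00
Fee: $26,855.00 + $66,130.00 + $39,585.00 + $35,190.00 + $56,224.00 = $223,984.00
Referral share: 18% of $223,984.00 = $40,317.12; lead counsel retains $223,984.00 − $40,317.12 = $183,666.88.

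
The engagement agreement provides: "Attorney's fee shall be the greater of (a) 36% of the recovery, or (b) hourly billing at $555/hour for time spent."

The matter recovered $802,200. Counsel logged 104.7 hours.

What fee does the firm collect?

(a) 36% of $802,200 = $288,792.00
(b) 104.7 × $555 = $58,108.50
The greater is (a): $288,792.00.

$288,792.00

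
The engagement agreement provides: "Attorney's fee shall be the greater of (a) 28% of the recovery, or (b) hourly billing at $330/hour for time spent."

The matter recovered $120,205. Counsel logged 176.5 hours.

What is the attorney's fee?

$58,245.00

(a) 28% of $120,205 = $33,657.40
(b) 176.5 × $330 = $58,245.00
The greater is (b): $58,245.00.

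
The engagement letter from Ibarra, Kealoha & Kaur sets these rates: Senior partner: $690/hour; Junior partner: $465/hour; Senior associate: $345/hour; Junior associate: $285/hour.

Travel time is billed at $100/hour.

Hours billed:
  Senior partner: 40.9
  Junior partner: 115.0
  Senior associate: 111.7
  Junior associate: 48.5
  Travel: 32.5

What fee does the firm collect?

$137,305.00

Senior partner: 40.9 × $690 = $28,221.00
Junior partner: 115.0 × $465 = $53,475.00
Senior associate: 111.7 × $345 = $38,536.50
Junior associate: 48.5 × $285 = $13,822.50
Subtotal: $28,221.00 + $53,475.00 + $38,536.50 + $13,822.50 = $134,055.00
Travel: 32.5 × $100 = $3,250.00
Total: $134,055.00 + $3,250.00 = $137,305.00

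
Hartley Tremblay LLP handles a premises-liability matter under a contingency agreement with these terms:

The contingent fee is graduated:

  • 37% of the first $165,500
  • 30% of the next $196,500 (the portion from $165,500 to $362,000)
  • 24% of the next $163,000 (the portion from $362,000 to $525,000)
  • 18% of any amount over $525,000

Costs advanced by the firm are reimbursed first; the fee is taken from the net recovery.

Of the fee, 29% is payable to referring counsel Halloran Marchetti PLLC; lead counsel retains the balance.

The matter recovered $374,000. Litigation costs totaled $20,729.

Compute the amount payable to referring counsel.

Fee base (net of costs): $374,000 − $20,729 = $353,271
First $165,500 at 37% = $61,235.00
Remaining $187,771 at 30% = $56,331.30
Fee: $61,235.00 + $56,331.30 = $117,566.30
Referral share: 29% of $117,566.30 = $34,094.23; lead counsel retains $117,566.30 − $34,094.23 = $83,472.07.

$34,094.23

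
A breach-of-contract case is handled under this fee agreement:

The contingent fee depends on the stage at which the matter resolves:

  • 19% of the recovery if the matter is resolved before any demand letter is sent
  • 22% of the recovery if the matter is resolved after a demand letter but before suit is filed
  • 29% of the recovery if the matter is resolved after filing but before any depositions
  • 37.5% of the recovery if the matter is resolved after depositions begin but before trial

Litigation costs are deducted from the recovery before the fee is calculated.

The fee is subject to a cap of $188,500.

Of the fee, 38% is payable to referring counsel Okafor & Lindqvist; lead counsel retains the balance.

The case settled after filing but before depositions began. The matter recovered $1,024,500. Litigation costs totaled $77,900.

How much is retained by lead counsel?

$116,870.00

Fee base (net of costs): $1,024,500 − $77,900 = $946,600
The matter settled after filing but before depositions began, so the 29% rate applies.
$946,600 × 29% = $274,514.00
$274,514.00 exceeds the $188,500 cap, so the fee is capped at $188,500.00.
Referral share: 38% of $188,500.00 = $71,630.00; lead counsel retains $188,500.00 − $71,630.00 = $116,870.00.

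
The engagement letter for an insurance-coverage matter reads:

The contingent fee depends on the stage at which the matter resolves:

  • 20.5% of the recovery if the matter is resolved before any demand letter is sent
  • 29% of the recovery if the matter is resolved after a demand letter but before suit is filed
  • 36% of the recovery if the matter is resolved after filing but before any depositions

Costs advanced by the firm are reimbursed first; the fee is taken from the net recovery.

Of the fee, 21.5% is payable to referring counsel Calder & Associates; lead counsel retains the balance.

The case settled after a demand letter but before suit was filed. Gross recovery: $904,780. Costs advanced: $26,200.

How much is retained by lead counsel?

Fee base (net of costs): $904,780 − $26,200 = $878,580
The matter settled after a demand letter but before suit was filed, so the 29% rate applies.
$878,580 × 29% = $254,788.20
Referral share: 21.5% of $254,788.20 = $54,779.46; lead counsel retains $254,788.20 − $54,779.46 = $200,008.74.

$200,008.74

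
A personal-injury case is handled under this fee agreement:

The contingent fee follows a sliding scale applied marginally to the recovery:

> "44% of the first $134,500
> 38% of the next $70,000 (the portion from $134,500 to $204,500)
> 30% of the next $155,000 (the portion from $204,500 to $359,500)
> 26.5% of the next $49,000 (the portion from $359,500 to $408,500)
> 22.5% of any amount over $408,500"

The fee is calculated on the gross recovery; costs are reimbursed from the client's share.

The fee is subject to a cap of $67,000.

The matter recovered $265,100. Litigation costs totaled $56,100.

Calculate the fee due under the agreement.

$67,000.00

Fee base is the gross recovery, $265,100; costs are reimbursed separately.
First $134,500 at 44% = $59,180.00
Next $70,000 at 38% = $26,600.00
Remaining $60,600 at 30% = $18,180.00
Fee: $59,180.00 + $26,600.00 + $18,180.00 = $103,960.00
$103,960.00 exceeds the $67,000 cap, so the fee is capped at $67,000.00.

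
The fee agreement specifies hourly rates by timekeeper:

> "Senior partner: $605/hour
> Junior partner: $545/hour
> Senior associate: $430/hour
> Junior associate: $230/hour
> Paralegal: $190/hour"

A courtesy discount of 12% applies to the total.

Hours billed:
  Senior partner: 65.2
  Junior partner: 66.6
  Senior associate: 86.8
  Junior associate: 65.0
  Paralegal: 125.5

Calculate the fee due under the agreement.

Senior partner: 65.2 × $605 = $39,446.00
Junior partner: 66.6 × $545 = $36,297.00
Senior associate: 86.8 × $430 = $37,324.00
Junior associate: 65.0 × $230 = $14,950.00
Paralegal: 125.5 × $190 = $23,845.00
Subtotal: $151,862.00
Less 12% discount: −$18,223.44
Total: $151,862.00 − $18,223.44 = $133,638.56

$133,638.56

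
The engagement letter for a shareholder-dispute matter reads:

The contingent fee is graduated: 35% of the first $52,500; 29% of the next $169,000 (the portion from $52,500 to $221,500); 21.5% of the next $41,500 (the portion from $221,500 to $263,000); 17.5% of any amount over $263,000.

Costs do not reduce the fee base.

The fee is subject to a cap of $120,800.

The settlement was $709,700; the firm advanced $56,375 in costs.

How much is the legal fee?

Fee base is the gross recovery, $709,700; costs are reimbursed separately.
First $52,500 at 35% = $18,375.00
Next $169,000 at 29% = $49,010.00
Next $41,500 at 21.5% = $8,922.50
Remaining $446,700 at 17.5% = $78,172.50
Fee: $18,375.00 + $49,010.00 + $8,922.50 + $78,172.50 = $154,480.00
$154,480.00 exceeds the $120,800 cap, so the fee is capped at $120,800.00.

$120,800.00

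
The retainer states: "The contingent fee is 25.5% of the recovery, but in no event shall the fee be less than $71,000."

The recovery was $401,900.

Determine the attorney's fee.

25.5% of $401,900 = $102,484.50
That exceeds the $71,000 minimum.

$102,484.50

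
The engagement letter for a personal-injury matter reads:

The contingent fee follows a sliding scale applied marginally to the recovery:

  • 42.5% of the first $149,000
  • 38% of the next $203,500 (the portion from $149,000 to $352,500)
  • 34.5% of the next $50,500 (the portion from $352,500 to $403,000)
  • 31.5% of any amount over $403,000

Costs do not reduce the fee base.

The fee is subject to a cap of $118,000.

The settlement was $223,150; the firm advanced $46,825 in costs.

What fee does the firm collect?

$91,502.00

Fee base is the gross recovery, $223,150; costs are reimbursed separately.
First $149,000 at 42.5% = $63,325.00
Remaining $74,150 at 38% = $28,177.00
Fee: $63,325.00 + $28,177.00 = $91,502.00
$91,502.00 is under the $118,000 cap.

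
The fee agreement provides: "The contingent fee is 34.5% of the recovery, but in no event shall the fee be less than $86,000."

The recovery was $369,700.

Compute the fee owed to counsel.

34.5% of $369,700 = $127,546.50
That exceeds the $86,000 minimum.

$127,546.50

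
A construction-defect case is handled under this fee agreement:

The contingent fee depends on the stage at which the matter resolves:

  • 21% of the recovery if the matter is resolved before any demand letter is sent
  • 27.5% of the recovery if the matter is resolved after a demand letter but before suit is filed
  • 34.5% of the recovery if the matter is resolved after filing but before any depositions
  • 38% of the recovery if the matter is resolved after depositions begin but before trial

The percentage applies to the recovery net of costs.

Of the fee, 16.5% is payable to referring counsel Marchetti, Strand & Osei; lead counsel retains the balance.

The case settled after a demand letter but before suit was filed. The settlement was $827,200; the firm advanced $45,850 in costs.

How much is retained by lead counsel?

Fee base (net of costs): $827,200 − $45,850 = $781,350
The matter settled after a demand letter but before suit was filed, so the 27.5% rate applies.
$781,350 × 27.5% = $214,871.25
Referral share: 16.5% of $214,871.25 = $35,453.76; lead counsel retains $214,871.25 − $35,453.76 = $179,417.49.

$179,417.49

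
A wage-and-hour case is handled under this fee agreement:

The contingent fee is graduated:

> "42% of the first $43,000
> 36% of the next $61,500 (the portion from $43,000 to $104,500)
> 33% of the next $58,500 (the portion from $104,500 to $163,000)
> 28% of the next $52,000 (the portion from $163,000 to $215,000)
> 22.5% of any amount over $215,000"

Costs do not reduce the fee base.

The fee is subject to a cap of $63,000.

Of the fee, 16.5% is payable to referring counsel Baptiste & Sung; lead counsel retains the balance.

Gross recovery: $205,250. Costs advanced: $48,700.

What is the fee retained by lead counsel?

$52,605.00

Fee base is the gross recovery, $205,250; costs are reimbursed separately.
First $43,000 at 42% = $18,060.00
Next $61,500 at 36% = $22,140.00
Next $58,500 at 33% = $19,305.00
Remaining $42,250 at 28% = $11,830.00
Fee: $18,060.00 + $22,140.00 + $19,305.00 + $11,830.00 = $71,335.00
$71,335.00 exceeds the $63,000 cap, so the fee is capped at $63,000.00.
Referral share: 16.5% of $63,000.00 = $10,395.00; lead counsel retains $63,000.00 − $10,395.00 = $52,605.00.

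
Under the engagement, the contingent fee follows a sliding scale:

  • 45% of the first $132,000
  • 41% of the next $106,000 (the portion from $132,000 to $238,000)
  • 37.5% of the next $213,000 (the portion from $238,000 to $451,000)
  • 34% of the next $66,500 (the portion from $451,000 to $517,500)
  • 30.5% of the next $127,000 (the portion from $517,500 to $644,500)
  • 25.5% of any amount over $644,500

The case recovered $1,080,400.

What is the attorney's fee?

First $132,000 at 45% = $59,400.00
Next $106,000 at 41% = $43,460.00
Next $213,000 at 37.5% = $79,875.00
Next $66,500 at 34% = $22,610.00
Next $127,000 at 30.5% = $38,735.00
Remaining $435,900 at 25.5% = $111,154.50
Fee: $59,400.00 + $43,460.00 + $79,875.00 + $22,610.00 + $38,735.00 + $111,154.50 = $355,234.50

$355,234.50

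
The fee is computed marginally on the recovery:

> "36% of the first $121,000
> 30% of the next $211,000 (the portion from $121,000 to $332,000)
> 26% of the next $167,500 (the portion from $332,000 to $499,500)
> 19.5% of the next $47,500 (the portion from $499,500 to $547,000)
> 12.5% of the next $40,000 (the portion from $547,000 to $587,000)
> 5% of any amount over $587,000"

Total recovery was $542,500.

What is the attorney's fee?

$158,795.00

First $121,000 at 36% = $43,560.00
Next $211,000 at 30% = $63,300.00
Next $167,500 at 26% = $43,550.00
Remaining $43,000 at 19.5% = $8,385.00
Fee: $43,560.00 + $63,300.00 + $43,550.00 + $8,385.00 = $158,795.00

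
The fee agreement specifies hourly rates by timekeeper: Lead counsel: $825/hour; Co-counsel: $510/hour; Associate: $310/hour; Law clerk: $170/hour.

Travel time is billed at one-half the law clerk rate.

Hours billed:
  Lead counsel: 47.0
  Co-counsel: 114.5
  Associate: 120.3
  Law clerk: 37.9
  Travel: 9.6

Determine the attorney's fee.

$141,722.00

Lead counsel: 47.0 × $825 = $38,775.00
Co-counsel: 114.5 × $510 = $58,395.00
Associate: 120.3 × $310 = $37,293.00
Law clerk: 37.9 × $170 = $6,443.00
Subtotal: $38,775.00 + $58,395.00 + $37,293.00 + $6,443.00 = $140,906.00
Travel: 9.6 × ($170 ÷ 2) = 9.6 × $85.00 = $816.00
Total: $140,906.00 + $816.00 = $141,722.00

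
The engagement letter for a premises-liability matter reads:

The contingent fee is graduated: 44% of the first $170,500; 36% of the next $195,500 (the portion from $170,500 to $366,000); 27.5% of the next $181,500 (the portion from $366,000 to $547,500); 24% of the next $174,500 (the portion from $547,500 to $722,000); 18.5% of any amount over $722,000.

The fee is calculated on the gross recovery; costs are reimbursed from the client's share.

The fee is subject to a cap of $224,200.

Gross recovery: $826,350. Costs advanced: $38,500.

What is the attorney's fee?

$224,200.00

Fee base is the gross recovery, $826,350; costs are reimbursed separately.
First $170,500 at 44% = $75,020.00
Next $195,500 at 36% = $70,380.00
Next $181,500 at 27.5% = $49,912.50
Next $174,500 at 24% = $41,880.00
Remaining $104,350 at 18.5% = $19,304.75
Fee: $75,020.00 + $70,380.00 + $49,912.50 + $41,880.00 + $19,304.75 = $256,497.25
$256,497.25 exceeds the $224,200 cap, so the fee is capped at $224,200.00.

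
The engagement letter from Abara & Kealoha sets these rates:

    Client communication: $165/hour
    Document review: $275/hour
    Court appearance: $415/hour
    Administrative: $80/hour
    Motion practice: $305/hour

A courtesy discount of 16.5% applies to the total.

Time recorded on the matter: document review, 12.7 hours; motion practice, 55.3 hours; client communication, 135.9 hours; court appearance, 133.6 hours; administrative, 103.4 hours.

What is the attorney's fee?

Client communication: 135.9 × $165 = $22,423.50
Document review: 12.7 × $275 = $3,492.50
Court appearance: 133.6 × $415 = $55,444.00
Administrative: 103.4 × $80 = $8,272.00
Motion practice: 55.3 × $305 = $16,866.50
Subtotal: $106,498.50
Less 16.5% discount: −$17,572.25
Total: $106,498.50 − $17,572.25 = $88,926.25

$88,926.25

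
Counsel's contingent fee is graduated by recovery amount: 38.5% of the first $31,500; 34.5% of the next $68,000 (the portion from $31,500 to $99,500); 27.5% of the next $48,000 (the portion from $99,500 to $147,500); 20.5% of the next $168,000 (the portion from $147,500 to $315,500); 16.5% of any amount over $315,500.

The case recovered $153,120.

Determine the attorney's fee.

First $31,500 at 38.5% = $12,127.50
Next $68,000 at 34.5% = $23,460.00
Next $48,000 at 27.5% = $13,200.00
Remaining $5,620 at 20.5% = $1,152.10
Fee: $12,127.50 + $23,460.00 + $13,200.00 + $1,152.10 = $49,939.60

$49,939.60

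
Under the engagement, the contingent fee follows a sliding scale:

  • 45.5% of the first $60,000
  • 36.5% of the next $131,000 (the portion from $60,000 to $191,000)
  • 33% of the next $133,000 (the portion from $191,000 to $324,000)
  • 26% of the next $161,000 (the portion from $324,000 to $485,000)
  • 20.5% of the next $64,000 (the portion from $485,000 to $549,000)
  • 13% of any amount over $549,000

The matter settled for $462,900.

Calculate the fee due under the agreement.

First $60,000 at 45.5% = $27,300.00
Next $131,000 at 36.5% = $47,815.00
Next $133,000 at 33% = $43,890.00
Remaining $138,900 at 26% = $36,114.00
Fee: $27,300.00 + $47,815.00 + $43,890.00 + $36,114.00 = $155,119.00

$155,119.00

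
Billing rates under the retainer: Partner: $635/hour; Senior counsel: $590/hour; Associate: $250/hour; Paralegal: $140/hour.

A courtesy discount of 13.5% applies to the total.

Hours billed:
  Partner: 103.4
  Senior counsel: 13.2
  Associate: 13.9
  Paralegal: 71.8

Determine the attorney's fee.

Partner: 103.4 × $635 = $65,659.00
Senior counsel: 13.2 × $590 = $7,788.00
Associate: 13.9 × $250 = $3,475.00
Paralegal: 71.8 × $140 = $10,052.00
Subtotal: $86,974.00
Less 13.5% discount: −$11,741.49
Total: $86,974.00 − $11,741.49 = $75,232.51

$75,232.51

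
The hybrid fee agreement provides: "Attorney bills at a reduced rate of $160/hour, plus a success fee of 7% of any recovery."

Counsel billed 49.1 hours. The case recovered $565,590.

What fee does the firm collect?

$47,447.30

Hourly: 49.1 × $160 = $7,856.00
Success fee: 7% of $565,590 = $39,591.30
Total: $7,856.00 + $39,591.30 = $47,447.30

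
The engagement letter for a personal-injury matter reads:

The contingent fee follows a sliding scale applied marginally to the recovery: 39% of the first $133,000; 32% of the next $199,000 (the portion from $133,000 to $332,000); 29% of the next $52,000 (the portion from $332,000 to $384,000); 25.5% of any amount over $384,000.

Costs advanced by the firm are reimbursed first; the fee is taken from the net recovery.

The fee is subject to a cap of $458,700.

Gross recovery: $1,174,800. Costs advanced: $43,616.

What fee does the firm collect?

$321,161.92

Fee base (net of costs): $1,174,800 − $43,616 = $1,131,184
First $133,000 at 39% = $51,870.00
Next $199,000 at 32% = $63,680.00
Next $52,000 at 29% = $15,080.00
Remaining $747,184 at 25.5% = $190,531.92
Fee: $51,870.00 + $63,680.00 + $15,080.00 + $190,531.92 = $321,161.92
$321,161.92 is under the $458,700 cap.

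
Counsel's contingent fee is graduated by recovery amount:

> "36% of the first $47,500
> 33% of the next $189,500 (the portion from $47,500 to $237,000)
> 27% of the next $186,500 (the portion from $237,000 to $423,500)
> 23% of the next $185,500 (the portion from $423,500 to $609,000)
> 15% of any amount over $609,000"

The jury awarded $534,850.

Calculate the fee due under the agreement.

$155,600.50

First $47,500 at 36% = $17,100.00
Next $189,500 at 33% = $62,535.00
Next $186,500 at 27% = $50,355.00
Remaining $111,350 at 23% = $25,610.50
Fee: $17,100.00 + $62,535.00 + $50,355.00 + $25,610.50 = $155,600.50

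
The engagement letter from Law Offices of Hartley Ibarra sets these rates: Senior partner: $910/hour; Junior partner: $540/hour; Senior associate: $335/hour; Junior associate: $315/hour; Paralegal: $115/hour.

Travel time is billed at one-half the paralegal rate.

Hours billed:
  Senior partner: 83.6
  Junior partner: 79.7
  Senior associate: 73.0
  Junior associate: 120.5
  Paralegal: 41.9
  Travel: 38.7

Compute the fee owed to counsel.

$188,570.25

Senior partner: 83.6 × $910 = $76,076.00
Junior partner: 79.7 × $540 = $43,038.00
Senior associate: 73.0 × $335 = $24,455.00
Junior associate: 120.5 × $315 = $37,957.50
Paralegal: 41.9 × $115 = $4,818.50
Subtotal: $76,076.00 + $43,038.00 + $24,455.00 + $37,957.50 + $4,818.50 = $186,345.00
Travel: 38.7 × ($115 ÷ 2) = 38.7 × $57.50 = $2,225.25
Total: $186,345.00 + $2,225.25 = $188,570.25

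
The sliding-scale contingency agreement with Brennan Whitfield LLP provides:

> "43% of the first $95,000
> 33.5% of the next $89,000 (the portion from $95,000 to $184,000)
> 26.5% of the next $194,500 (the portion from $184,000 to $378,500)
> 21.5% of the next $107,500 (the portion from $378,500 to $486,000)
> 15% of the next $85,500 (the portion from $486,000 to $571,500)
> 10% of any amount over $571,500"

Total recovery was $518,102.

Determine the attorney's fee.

$150,135.30

First $95,000 at 43% = $40,850.00
Next $89,000 at 33.5% = $29,815.00
Next $194,500 at 26.5% = $51,542.50
Next $107,500 at 21.5% = $23,112.50
Remaining $32,102 at 15% = $4,815.30
Fee: $40,850.00 + $29,815.00 + $51,542.50 + $23,112.50 + $4,815.30 = $150,135.30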